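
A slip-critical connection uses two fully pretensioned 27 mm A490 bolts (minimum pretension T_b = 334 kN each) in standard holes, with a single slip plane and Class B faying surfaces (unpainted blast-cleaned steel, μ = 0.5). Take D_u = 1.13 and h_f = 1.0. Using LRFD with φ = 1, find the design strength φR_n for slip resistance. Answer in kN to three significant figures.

R_n = μ · D_u · h_f · T_b · n_s · n_b = 0.5 × 1.13 × 1.0 × 334 × 1 × 2 = 377.4 kN.
Design strength φR_n = 1 × 377.4 = 377 kN.

377 kN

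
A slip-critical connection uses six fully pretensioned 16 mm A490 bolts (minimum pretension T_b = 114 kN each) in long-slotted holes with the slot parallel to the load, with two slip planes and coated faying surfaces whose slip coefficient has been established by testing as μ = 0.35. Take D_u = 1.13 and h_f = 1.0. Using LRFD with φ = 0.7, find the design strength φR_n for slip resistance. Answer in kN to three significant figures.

379 kN

R_n = μ · D_u · h_f · T_b · n_s · n_b = 0.35 × 1.13 × 1.0 × 114 × 2 × 6 = 541 kN.
Design strength φR_n = 0.7 × 541 = 379 kN.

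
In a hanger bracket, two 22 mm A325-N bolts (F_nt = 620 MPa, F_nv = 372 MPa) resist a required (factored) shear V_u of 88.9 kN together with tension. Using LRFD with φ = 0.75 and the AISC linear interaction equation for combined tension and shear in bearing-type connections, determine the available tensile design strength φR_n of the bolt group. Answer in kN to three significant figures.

311 kN

A_b = π·22²/4 = 380.1 mm²; f_rv = 88.9 × 1000 / (2 × 380.1) = 116.9 MPa.
F'_nt = 1.3 F_nt − (F_nt / φF_nv) f_rv = 1.3·620 − (620/(0.75·372))·116.9 = 546.1 MPa, capped at F_nt → F'_nt = 546.1 MPa.
R_n = F'_nt · A_b · n = 546.1 × 380.1 × 2 / 1000 = 415.2 kN.
Design strength φR_n = 0.75 × 415.2 = 311 kN.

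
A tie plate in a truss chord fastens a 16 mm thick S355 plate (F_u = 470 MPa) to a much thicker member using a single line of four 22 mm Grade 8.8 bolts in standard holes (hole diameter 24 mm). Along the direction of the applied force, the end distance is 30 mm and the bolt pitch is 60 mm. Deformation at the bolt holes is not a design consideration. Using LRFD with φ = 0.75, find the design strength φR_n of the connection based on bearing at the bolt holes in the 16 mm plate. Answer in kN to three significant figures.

1070 kN

Per bolt r_n = 1.5 l_c t F_u ≤ 3.0 d t F_u; upper limit = 3.0 × 22 × 16 × 470 / 1000 = 496.3 kN.
Edge bolt: l_c = 30 − 24/2 = 18 mm → 1.5 × 18 × 16 × 470 / 1000 = 203 → r_n = 203 kN.
Interior bolts: l_c = 60 − 24 = 36 mm → 1.5 × 36 × 16 × 470 / 1000 = 406.1 → r_n = 406.1 kN.
R_n = 1 × 203 + 3 × 406.1 = 1421 kN.
Design strength φR_n = 0.75 × 1421 = 1070 kN.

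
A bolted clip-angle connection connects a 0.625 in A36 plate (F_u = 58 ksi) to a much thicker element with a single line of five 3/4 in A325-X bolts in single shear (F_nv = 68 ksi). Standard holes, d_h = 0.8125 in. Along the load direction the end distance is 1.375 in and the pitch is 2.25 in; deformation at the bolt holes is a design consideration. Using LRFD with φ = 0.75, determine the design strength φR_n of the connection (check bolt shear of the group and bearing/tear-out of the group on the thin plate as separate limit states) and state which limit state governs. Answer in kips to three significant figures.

Bolt shear: A_b = π·0.75²/4 = 0.4418 in²; R_n = 68 × 0.4418 × 5 × 1 = 150.2 kips → 0.75 × 150.2 = 113 kips.
Bearing (1.2 l_c t F_u ≤ 2.4 d t F_u): upper limit = 2.4·0.75·0.625·58 = 65.25 kips.
  Edge l_c = 1.375 − 0.8125/2 = 0.9688 → r_n = 42.14 kips; interior l_c = 2.25 − 0.8125 = 1.438 → r_n = 62.53 kips.
  R_n,bearing = 1·42.14 + 4·62.53 = 292.3 kips → 0.75 × 292.3 = 219 kips.
Bolt shear governs: 113 kips.

113 kips (bolt shear governs)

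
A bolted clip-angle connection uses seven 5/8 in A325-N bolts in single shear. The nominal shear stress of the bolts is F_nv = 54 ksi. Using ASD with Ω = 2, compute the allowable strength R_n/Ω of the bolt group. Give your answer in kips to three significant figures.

58 kips

A_b = π × 0.625² / 4 = 0.3068 in².
R_n = F_nv · A_b · n · n_s = 54 × 0.3068 × 7 × 1 = 116 kips.
Allowable strength R_n/Ω = 116 / 2 = 58 kips.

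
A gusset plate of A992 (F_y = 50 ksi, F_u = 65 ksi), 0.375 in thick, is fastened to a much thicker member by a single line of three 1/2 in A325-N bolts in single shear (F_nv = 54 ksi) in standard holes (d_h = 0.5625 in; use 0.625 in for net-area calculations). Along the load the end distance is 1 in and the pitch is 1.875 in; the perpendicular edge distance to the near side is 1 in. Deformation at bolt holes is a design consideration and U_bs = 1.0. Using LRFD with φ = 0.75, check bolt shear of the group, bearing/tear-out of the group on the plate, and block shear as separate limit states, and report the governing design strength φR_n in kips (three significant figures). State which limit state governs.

Bolt shear: A_b = π·0.5²/4 = 0.1963 in²; R_n = 54 × 0.1963 × 3 × 1 = 31.81 kips → 0.75 × 31.81 = 23.9 kips.
Bearing: edge l_c = 0.7188, r_n = 21.02 kips; interior l_c = 1.312, r_n = 29.25 kips; R_n = 21.02 + 2·29.25 = 79.52 kips → 59.6 kips.
Block shear: A_gv = 1.781, A_nv = 1.195, A_nt = 0.2578 in²; R_n = min(0.6F_uA_nv, 0.6F_yA_gv) + U_bs·F_u·A_nt = 63.38 kips → 47.5 kips.
Bolt shear governs: 23.9 kips.

23.9 kips (bolt shear governs)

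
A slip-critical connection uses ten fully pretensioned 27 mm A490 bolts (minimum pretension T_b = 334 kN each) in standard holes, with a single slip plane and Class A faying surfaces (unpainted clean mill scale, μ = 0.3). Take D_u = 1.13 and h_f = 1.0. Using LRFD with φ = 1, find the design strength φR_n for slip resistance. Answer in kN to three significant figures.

R_n = μ · D_u · h_f · T_b · n_s · n_b = 0.3 × 1.13 × 1.0 × 334 × 1 × 10 = 1132 kN.
Design strength φR_n = 1 × 1132 = 1130 kN.

1130 kN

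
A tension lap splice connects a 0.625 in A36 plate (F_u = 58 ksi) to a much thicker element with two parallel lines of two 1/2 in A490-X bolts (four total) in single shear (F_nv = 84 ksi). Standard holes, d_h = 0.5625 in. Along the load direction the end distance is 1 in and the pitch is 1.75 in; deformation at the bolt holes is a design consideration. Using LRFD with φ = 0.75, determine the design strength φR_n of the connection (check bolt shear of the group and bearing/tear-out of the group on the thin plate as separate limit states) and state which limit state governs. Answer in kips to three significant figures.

Bolt shear: A_b = π·0.5²/4 = 0.1963 in²; R_n = 84 × 0.1963 × 4 × 1 = 65.97 kips → 0.75 × 65.97 = 49.5 kips.
Bearing (1.2 l_c t F_u ≤ 2.4 d t F_u): upper limit = 2.4·0.5·0.625·58 = 43.5 kips.
  Edge l_c = 1 − 0.5625/2 = 0.7188 → r_n = 31.27 kips; interior l_c = 1.75 − 0.5625 = 1.188 → r_n = 43.5 kips.
  R_n,bearing = 2·31.27 + 2·43.5 = 149.5 kips → 0.75 × 149.5 = 112 kips.
Bolt shear governs: 49.5 kips.

49.5 kips (bolt shear governs)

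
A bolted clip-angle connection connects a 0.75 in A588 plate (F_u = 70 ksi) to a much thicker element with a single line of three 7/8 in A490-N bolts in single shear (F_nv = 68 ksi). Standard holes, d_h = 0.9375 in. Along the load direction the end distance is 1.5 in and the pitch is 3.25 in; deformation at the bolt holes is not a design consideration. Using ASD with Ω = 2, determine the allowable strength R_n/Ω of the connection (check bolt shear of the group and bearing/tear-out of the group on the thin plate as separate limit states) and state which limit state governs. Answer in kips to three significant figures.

Bolt shear: A_b = π·0.875²/4 = 0.6013 in²; R_n = 68 × 0.6013 × 3 × 1 = 122.7 kips → 122.7 / 2 = 61.3 kips.
Bearing (1.5 l_c t F_u ≤ 3.0 d t F_u): upper limit = 3.0·0.875·0.75·70 = 137.8 kips.
  Edge l_c = 1.5 − 0.9375/2 = 1.031 → r_n = 81.21 kips; interior l_c = 3.25 − 0.9375 = 2.312 → r_n = 137.8 kips.
  R_n,bearing = 1·81.21 + 2·137.8 = 356.8 kips → 356.8 / 2 = 178 kips.
Bolt shear governs: 61.3 kips.

61.3 kips (bolt shear governs)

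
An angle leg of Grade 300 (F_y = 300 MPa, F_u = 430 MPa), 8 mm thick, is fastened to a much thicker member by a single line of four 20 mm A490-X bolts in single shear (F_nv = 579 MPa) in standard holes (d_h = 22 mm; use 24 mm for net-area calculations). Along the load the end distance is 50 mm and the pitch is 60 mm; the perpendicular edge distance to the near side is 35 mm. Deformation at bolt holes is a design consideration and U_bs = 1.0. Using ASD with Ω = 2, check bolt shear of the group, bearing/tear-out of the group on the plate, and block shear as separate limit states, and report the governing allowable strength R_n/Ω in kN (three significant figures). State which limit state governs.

190 kN (block shear governs)

Bolt shear: A_b = π·20²/4 = 314.2 mm²; R_n = 579 × 314.2 × 4 × 1 / 1000 = 727.6 kN → 727.6 / 2 = 364 kN.
Bearing: edge l_c = 39, r_n = 161 kN; interior l_c = 38, r_n = 156.9 kN; R_n = 161 + 3·156.9 = 631.6 kN → 316 kN.
Block shear: A_gv = 1840, A_nv = 1168, A_nt = 184 mm²; R_n = min(0.6F_uA_nv, 0.6F_yA_gv) + U_bs·F_u·A_nt = 380.5 kN → 190 kN.
Block shear governs: 190 kN.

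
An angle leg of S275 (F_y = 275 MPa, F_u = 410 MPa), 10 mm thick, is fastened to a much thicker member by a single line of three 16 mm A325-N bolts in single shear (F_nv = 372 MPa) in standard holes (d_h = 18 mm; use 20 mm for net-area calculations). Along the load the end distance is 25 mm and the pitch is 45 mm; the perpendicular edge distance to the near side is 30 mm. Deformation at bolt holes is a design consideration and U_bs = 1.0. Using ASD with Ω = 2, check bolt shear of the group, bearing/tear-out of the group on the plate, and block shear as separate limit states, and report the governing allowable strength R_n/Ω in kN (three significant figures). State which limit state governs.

112 kN (bolt shear governs)

Bolt shear: A_b = π·16²/4 = 201.1 mm²; R_n = 372 × 201.1 × 3 × 1 / 1000 = 224.4 kN → 224.4 / 2 = 112 kN.
Bearing: edge l_c = 16, r_n = 78.72 kN; interior l_c = 27, r_n = 132.8 kN; R_n = 78.72 + 2·132.8 = 344.4 kN → 172 kN.
Block shear: A_gv = 1150, A_nv = 650, A_nt = 200 mm²; R_n = min(0.6F_uA_nv, 0.6F_yA_gv) + U_bs·F_u·A_nt = 241.9 kN → 121 kN.
Bolt shear governs: 112 kN.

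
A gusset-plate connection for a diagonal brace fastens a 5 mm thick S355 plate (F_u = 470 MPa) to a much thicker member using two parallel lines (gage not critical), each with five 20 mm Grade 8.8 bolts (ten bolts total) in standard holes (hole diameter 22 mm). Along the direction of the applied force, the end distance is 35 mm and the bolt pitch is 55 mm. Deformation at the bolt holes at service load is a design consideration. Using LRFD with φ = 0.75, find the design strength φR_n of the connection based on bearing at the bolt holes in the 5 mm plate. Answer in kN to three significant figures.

660 kN

Per bolt r_n = 1.2 l_c t F_u ≤ 2.4 d t F_u; upper limit = 2.4 × 20 × 5 × 470 / 1000 = 112.8 kN.
Edge bolt: l_c = 35 − 22/2 = 24 mm → 1.2 × 24 × 5 × 470 / 1000 = 67.68 → r_n = 67.68 kN.
Interior bolts: l_c = 55 − 22 = 33 mm → 1.2 × 33 × 5 × 470 / 1000 = 93.06 → r_n = 93.06 kN.
R_n = 2 × 67.68 + 8 × 93.06 = 879.8 kN.
Design strength φR_n = 0.75 × 879.8 = 660 kN.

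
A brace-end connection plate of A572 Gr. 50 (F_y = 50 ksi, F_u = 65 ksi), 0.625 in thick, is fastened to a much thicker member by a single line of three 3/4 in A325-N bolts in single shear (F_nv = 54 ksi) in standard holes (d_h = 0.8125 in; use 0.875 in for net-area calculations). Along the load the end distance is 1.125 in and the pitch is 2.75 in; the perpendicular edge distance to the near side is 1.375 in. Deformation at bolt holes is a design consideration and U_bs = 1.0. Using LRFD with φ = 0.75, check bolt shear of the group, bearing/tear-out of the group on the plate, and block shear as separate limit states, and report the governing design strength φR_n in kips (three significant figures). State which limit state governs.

53.7 kips (bolt shear governs)

Bolt shear: A_b = π·0.75²/4 = 0.4418 in²; R_n = 54 × 0.4418 × 3 × 1 = 71.57 kips → 0.75 × 71.57 = 53.7 kips.
Bearing: edge l_c = 0.7188, r_n = 35.04 kips; interior l_c = 1.938, r_n = 73.12 kips; R_n = 35.04 + 2·73.12 = 181.3 kips → 136 kips.
Block shear: A_gv = 4.141, A_nv = 2.773, A_nt = 0.5859 in²; R_n = min(0.6F_uA_nv, 0.6F_yA_gv) + U_bs·F_u·A_nt = 146.2 kips → 110 kips.
Bolt shear governs: 53.7 kips.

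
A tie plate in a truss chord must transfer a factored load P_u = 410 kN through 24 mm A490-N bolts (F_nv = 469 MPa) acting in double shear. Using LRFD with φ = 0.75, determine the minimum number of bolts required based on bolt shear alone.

A_b = π·24²/4 = 452.4 mm².
Per-bolt design strength φR_n = 0.75 × 469 × 452.4 × 2 / 1000 = 318.3 kN.
n ≥ 410 / 318.3 = 1.288 → use 2 bolts.

2 bolts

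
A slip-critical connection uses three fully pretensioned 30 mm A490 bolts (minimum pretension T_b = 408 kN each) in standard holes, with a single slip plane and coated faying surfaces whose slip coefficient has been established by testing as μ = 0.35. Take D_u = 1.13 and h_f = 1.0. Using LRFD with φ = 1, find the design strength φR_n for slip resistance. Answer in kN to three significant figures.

R_n = μ · D_u · h_f · T_b · n_s · n_b = 0.35 × 1.13 × 1.0 × 408 × 1 × 3 = 484.1 kN.
Design strength φR_n = 1 × 484.1 = 484 kN.

484 kN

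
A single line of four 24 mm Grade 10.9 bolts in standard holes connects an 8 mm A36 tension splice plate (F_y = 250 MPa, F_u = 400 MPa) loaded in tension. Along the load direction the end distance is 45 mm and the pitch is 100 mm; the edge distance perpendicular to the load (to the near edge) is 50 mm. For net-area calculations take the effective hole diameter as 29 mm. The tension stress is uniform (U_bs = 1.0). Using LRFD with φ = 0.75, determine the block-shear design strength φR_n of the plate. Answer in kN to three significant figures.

396 kN

Shear plane L_v = 45 + 3·100 = 345 mm; A_gv = 345 × 8 = 2760 mm².
A_nv = (345 − 3.5·29) × 8 = 1948 mm².
A_nt = (50 − 0.5·29) × 8 = 284 mm².
0.6 F_u A_nv = 467.5 kN; 0.6 F_y A_gv = 414 kN → shear yielding governs the shear term.
R_n = 414 + 1.0 × 400 × 284 / 1000 = 527.6 kN.
Design strength φR_n = 0.75 × 527.6 = 396 kN.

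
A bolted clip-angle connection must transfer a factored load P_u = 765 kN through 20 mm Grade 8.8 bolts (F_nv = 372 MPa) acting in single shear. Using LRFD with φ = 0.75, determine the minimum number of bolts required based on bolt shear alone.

A_b = π·20²/4 = 314.2 mm².
Per-bolt design strength φR_n = 0.75 × 372 × 314.2 × 1 / 1000 = 87.65 kN.
n ≥ 765 / 87.65 = 8.728 → use 9 bolts.

9 bolts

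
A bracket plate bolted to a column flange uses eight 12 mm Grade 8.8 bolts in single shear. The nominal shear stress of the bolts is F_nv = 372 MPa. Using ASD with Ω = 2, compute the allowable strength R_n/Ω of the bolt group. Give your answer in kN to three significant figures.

A_b = π × 12² / 4 = 113.1 mm².
R_n = F_nv · A_b · n · n_s = 372 × 113.1 × 8 × 1 / 1000 = 336.6 kN.
Allowable strength R_n/Ω = 336.6 / 2 = 168 kN.

168 kN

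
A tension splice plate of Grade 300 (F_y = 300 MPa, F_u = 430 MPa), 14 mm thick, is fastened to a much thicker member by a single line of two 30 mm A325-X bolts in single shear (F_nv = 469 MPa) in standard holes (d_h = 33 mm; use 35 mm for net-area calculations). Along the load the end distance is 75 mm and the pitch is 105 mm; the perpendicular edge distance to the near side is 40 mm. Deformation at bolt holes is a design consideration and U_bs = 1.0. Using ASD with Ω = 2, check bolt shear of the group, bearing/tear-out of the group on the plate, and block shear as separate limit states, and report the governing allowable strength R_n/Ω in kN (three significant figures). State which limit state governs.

Bolt shear: A_b = π·30²/4 = 706.9 mm²; R_n = 469 × 706.9 × 2 × 1 / 1000 = 663 kN → 663 / 2 = 332 kN.
Bearing: edge l_c = 58.5, r_n = 422.6 kN; interior l_c = 72, r_n = 433.4 kN; R_n = 422.6 + 1·433.4 = 856 kN → 428 kN.
Block shear: A_gv = 2520, A_nv = 1785, A_nt = 315 mm²; R_n = min(0.6F_uA_nv, 0.6F_yA_gv) + U_bs·F_u·A_nt = 589.1 kN → 295 kN.
Block shear governs: 295 kN.

295 kN (block shear governs)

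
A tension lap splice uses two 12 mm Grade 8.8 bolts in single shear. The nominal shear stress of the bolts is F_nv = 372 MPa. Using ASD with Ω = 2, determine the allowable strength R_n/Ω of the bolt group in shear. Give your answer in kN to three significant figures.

A_b = π × 12² / 4 = 113.1 mm².
R_n = F_nv · A_b · n · n_s = 372 × 113.1 × 2 × 1 / 1000 = 84.14 kN.
Allowable strength R_n/Ω = 84.14 / 2 = 42.1 kN.

42.1 kN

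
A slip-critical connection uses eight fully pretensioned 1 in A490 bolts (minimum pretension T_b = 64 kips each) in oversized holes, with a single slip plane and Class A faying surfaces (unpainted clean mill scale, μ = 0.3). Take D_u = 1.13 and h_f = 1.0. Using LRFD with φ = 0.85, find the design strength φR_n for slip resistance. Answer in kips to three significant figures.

R_n = μ · D_u · h_f · T_b · n_s · n_b = 0.3 × 1.13 × 1.0 × 64 × 1 × 8 = 173.6 kips.
Design strength φR_n = 0.85 × 173.6 = 148 kips.

148 kips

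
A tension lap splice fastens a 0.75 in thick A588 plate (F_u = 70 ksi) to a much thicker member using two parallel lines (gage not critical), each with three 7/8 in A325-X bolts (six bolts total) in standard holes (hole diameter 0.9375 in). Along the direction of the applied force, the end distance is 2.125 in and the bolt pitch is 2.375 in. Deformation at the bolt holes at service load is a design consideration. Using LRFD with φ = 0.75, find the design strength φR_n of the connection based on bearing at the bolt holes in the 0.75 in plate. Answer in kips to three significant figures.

Per bolt r_n = 1.2 l_c t F_u ≤ 2.4 d t F_u; upper limit = 2.4 × 0.875 × 0.75 × 70 = 110.3 kips.
Edge bolt: l_c = 2.125 − 0.9375/2 = 1.656 in → 1.2 × 1.656 × 0.75 × 70 = 104.3 → r_n = 104.3 kips.
Interior bolts: l_c = 2.375 − 0.9375 = 1.438 in → 1.2 × 1.438 × 0.75 × 70 = 90.56 → r_n = 90.56 kips.
R_n = 2 × 104.3 + 4 × 90.56 = 570.9 kips.
Design strength φR_n = 0.75 × 570.9 = 428 kips.

428 kips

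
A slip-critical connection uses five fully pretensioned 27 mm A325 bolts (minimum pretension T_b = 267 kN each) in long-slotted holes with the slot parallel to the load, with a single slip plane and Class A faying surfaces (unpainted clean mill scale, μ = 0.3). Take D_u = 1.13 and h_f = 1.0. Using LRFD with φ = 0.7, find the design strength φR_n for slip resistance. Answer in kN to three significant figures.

R_n = μ · D_u · h_f · T_b · n_s · n_b = 0.3 × 1.13 × 1.0 × 267 × 1 × 5 = 452.6 kN.
Design strength φR_n = 0.7 × 452.6 = 317 kN.

317 kN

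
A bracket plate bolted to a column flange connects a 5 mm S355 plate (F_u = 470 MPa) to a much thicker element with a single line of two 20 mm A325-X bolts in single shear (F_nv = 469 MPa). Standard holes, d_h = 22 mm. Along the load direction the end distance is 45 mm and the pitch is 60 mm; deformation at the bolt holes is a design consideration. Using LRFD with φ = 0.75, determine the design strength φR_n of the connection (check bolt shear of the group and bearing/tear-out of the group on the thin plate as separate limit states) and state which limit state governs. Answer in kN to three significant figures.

Bolt shear: A_b = π·20²/4 = 314.2 mm²; R_n = 469 × 314.2 × 2 × 1 / 1000 = 294.7 kN → 0.75 × 294.7 = 221 kN.
Bearing (1.2 l_c t F_u ≤ 2.4 d t F_u): upper limit = 2.4·20·5·470 / 1000 = 112.8 kN.
  Edge l_c = 45 − 22/2 = 34 → r_n = 95.88 kN; interior l_c = 60 − 22 = 38 → r_n = 107.2 kN.
  R_n,bearing = 1·95.88 + 1·107.2 = 203 kN → 0.75 × 203 = 152 kN.
Bearing governs: 152 kN.

152 kN (bearing governs)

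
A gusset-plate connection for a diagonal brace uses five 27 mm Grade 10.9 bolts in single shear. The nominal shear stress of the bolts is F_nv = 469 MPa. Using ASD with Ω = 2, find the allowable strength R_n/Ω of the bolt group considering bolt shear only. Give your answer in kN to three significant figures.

A_b = π × 27² / 4 = 572.6 mm².
R_n = F_nv · A_b · n · n_s = 469 × 572.6 × 5 × 1 / 1000 = 1343 kN.
Allowable strength R_n/Ω = 1343 / 2 = 671 kN.

671 kN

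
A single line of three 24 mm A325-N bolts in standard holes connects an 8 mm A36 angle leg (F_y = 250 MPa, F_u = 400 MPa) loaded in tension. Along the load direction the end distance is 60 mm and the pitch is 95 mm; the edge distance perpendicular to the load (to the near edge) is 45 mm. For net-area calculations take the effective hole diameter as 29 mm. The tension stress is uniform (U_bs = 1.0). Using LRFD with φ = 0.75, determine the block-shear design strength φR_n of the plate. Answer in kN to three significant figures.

298 kN

Shear plane L_v = 60 + 2·95 = 250 mm; A_gv = 250 × 8 = 2000 mm².
A_nv = (250 − 2.5·29) × 8 = 1420 mm².
A_nt = (45 − 0.5·29) × 8 = 244 mm².
0.6 F_u A_nv = 340.8 kN; 0.6 F_y A_gv = 300 kN → shear yielding governs the shear term.
R_n = 300 + 1.0 × 400 × 244 / 1000 = 397.6 kN.
Design strength φR_n = 0.75 × 397.6 = 298 kN.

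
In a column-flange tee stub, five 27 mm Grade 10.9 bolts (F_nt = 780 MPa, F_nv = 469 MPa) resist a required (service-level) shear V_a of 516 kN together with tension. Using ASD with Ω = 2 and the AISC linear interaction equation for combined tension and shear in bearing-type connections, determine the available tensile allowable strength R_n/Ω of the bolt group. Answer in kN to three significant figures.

A_b = π·27²/4 = 572.6 mm²; f_rv = 516 × 1000 / (5 × 572.6) = 180.2 MPa.
F'_nt = 1.3 F_nt − (Ω F_nt / F_nv) f_rv = 1.3·780 − (2·780/469)·180.2 = 414.5 MPa, capped at F_nt → F'_nt = 414.5 MPa.
R_n = F'_nt · A_b · n = 414.5 × 572.6 × 5 / 1000 = 1187 kN.
Allowable strength R_n/Ω = 1187 / 2 = 593 kN.

593 kN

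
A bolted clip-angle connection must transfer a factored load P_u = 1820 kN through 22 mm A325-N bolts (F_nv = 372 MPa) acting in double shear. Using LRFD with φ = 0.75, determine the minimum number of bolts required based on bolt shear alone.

9 bolts

A_b = π·22²/4 = 380.1 mm².
Per-bolt design strength φR_n = 0.75 × 372 × 380.1 × 2 / 1000 = 212.1 kN.
n ≥ 1820 / 212.1 = 8.58 → use 9 bolts.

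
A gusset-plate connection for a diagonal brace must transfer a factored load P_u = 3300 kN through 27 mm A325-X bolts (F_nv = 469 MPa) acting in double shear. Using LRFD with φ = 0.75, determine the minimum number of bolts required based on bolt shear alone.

A_b = π·27²/4 = 572.6 mm².
Per-bolt design strength φR_n = 0.75 × 469 × 572.6 × 2 / 1000 = 402.8 kN.
n ≥ 3300 / 402.8 = 8.193 → use 9 bolts.

9 bolts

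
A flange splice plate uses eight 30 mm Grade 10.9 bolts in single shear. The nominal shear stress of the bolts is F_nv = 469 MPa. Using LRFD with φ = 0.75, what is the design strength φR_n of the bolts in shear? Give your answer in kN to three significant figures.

1990 kN

A_b = π × 30² / 4 = 706.9 mm².
R_n = F_nv · A_b · n · n_s = 469 × 706.9 × 8 × 1 / 1000 = 2652 kN.
Design strength φR_n = 0.75 × 2652 = 1990 kN.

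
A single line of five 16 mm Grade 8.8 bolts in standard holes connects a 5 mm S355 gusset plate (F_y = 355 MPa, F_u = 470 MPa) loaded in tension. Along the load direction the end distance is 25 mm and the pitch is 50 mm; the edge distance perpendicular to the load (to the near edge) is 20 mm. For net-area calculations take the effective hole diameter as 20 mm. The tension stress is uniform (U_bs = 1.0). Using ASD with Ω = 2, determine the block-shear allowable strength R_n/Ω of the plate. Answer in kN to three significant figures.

107 kN

Shear plane L_v = 25 + 4·50 = 225 mm; A_gv = 225 × 5 = 1125 mm².
A_nv = (225 − 4.5·20) × 5 = 675 mm².
A_nt = (20 − 0.5·20) × 5 = 50 mm².
0.6 F_u A_nv = 190.3 kN; 0.6 F_y A_gv = 239.6 kN → shear rupture governs the shear term.
R_n = 190.3 + 1.0 × 470 × 50 / 1000 = 213.8 kN.
Allowable strength R_n/Ω = 213.8 / 2 = 107 kN.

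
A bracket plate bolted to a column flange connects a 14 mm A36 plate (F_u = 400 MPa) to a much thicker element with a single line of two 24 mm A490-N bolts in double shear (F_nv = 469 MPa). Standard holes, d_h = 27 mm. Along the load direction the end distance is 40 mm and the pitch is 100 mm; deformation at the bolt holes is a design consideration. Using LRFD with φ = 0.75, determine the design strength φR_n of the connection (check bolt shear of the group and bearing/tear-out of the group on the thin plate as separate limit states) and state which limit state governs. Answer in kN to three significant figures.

Bolt shear: A_b = π·24²/4 = 452.4 mm²; R_n = 469 × 452.4 × 2 × 2 / 1000 = 848.7 kN → 0.75 × 848.7 = 637 kN.
Bearing (1.2 l_c t F_u ≤ 2.4 d t F_u): upper limit = 2.4·24·14·400 / 1000 = 322.6 kN.
  Edge l_c = 40 − 27/2 = 26.5 → r_n = 178.1 kN; interior l_c = 100 − 27 = 73 → r_n = 322.6 kN.
  R_n,bearing = 1·178.1 + 1·322.6 = 500.6 kN → 0.75 × 500.6 = 375 kN.
Bearing governs: 375 kN.

375 kN (bearing governs)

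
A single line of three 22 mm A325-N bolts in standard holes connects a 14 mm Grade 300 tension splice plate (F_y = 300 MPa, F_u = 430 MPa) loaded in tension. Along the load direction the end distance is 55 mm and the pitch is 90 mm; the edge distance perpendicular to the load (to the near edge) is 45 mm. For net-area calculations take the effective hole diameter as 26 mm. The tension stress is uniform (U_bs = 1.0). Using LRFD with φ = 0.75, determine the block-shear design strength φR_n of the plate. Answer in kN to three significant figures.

Shear plane L_v = 55 + 2·90 = 235 mm; A_gv = 235 × 14 = 3290 mm².
A_nv = (235 − 2.5·26) × 14 = 2380 mm².
A_nt = (45 − 0.5·26) × 14 = 448 mm².
0.6 F_u A_nv = 614 kN; 0.6 F_y A_gv = 592.2 kN → shear yielding governs the shear term.
R_n = 592.2 + 1.0 × 430 × 448 / 1000 = 784.8 kN.
Design strength φR_n = 0.75 × 784.8 = 589 kN.

589 kN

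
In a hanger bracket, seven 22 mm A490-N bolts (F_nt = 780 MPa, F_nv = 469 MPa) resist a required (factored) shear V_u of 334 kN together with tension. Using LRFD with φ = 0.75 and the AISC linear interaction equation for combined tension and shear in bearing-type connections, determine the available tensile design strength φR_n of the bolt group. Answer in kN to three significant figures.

A_b = π·22²/4 = 380.1 mm²; f_rv = 334 × 1000 / (7 × 380.1) = 125.5 MPa.
F'_nt = 1.3 F_nt − (F_nt / φF_nv) f_rv = 1.3·780 − (780/(0.75·469))·125.5 = 735.7 MPa, capped at F_nt → F'_nt = 735.7 MPa.
R_n = F'_nt · A_b · n = 735.7 × 380.1 × 7 / 1000 = 1958 kN.
Design strength φR_n = 0.75 × 1958 = 1470 kN.

1470 kN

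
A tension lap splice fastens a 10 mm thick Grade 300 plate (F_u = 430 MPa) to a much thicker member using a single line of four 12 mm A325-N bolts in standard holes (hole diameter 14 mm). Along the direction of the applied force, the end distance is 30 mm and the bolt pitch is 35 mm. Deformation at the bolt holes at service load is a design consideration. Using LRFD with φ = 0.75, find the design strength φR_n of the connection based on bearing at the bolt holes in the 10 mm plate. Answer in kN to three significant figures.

Per bolt r_n = 1.2 l_c t F_u ≤ 2.4 d t F_u; upper limit = 2.4 × 12 × 10 × 430 / 1000 = 123.8 kN.
Edge bolt: l_c = 30 − 14/2 = 23 mm → 1.2 × 23 × 10 × 430 / 1000 = 118.7 → r_n = 118.7 kN.
Interior bolts: l_c = 35 − 14 = 21 mm → 1.2 × 21 × 10 × 430 / 1000 = 108.4 → r_n = 108.4 kN.
R_n = 1 × 118.7 + 3 × 108.4 = 443.8 kN.
Design strength φR_n = 0.75 × 443.8 = 333 kN.

333 kN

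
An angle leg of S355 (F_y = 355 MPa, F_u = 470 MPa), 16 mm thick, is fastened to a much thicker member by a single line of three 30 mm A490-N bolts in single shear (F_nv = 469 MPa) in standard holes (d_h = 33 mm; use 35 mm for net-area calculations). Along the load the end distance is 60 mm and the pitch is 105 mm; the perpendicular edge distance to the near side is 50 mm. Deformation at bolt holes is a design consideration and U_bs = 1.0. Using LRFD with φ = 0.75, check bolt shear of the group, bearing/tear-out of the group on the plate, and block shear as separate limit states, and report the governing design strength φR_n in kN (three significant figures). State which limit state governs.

Bolt shear: A_b = π·30²/4 = 706.9 mm²; R_n = 469 × 706.9 × 3 × 1 / 1000 = 994.5 kN → 0.75 × 994.5 = 746 kN.
Bearing: edge l_c = 43.5, r_n = 392.5 kN; interior l_c = 72, r_n = 541.4 kN; R_n = 392.5 + 2·541.4 = 1475 kN → 1110 kN.
Block shear: A_gv = 4320, A_nv = 2920, A_nt = 520 mm²; R_n = min(0.6F_uA_nv, 0.6F_yA_gv) + U_bs·F_u·A_nt = 1068 kN → 801 kN.
Bolt shear governs: 746 kN.

746 kN (bolt shear governs)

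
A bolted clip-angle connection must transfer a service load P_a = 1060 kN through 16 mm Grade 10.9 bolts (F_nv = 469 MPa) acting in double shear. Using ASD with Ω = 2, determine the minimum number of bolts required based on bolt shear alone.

A_b = π·16²/4 = 201.1 mm².
Per-bolt allowable strength R_n/Ω = 469 × 201.1 × 2 / 1000 / 2 = 94.3 kN.
n ≥ 1060 / 94.3 = 11.24 → use 12 bolts.

12 bolts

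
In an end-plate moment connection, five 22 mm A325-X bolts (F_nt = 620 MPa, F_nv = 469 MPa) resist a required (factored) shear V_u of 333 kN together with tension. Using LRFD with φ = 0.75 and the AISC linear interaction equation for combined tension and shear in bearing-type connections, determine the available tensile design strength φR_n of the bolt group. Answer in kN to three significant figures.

709 kN

A_b = π·22²/4 = 380.1 mm²; f_rv = 333 × 1000 / (5 × 380.1) = 175.2 MPa.
F'_nt = 1.3 F_nt − (F_nt / φF_nv) f_rv = 1.3·620 − (620/(0.75·469))·175.2 = 497.2 MPa, capped at F_nt → F'_nt = 497.2 MPa.
R_n = F'_nt · A_b · n = 497.2 × 380.1 × 5 / 1000 = 945 kN.
Design strength φR_n = 0.75 × 945 = 709 kN.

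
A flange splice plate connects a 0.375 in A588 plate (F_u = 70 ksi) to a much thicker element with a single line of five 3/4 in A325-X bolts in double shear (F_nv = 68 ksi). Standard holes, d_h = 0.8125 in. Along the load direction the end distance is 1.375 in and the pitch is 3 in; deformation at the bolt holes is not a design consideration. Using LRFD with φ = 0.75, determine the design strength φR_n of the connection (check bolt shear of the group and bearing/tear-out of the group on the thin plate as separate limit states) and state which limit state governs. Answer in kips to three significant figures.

206 kips (bearing governs)

Bolt shear: A_b = π·0.75²/4 = 0.4418 in²; R_n = 68 × 0.4418 × 5 × 2 = 300.4 kips → 0.75 × 300.4 = 225 kips.
Bearing (1.5 l_c t F_u ≤ 3.0 d t F_u): upper limit = 3.0·0.75·0.375·70 = 59.06 kips.
  Edge l_c = 1.375 − 0.8125/2 = 0.9688 → r_n = 38.14 kips; interior l_c = 3 − 0.8125 = 2.188 → r_n = 59.06 kips.
  R_n,bearing = 1·38.14 + 4·59.06 = 274.4 kips → 0.75 × 274.4 = 206 kips.
Bearing governs: 206 kips.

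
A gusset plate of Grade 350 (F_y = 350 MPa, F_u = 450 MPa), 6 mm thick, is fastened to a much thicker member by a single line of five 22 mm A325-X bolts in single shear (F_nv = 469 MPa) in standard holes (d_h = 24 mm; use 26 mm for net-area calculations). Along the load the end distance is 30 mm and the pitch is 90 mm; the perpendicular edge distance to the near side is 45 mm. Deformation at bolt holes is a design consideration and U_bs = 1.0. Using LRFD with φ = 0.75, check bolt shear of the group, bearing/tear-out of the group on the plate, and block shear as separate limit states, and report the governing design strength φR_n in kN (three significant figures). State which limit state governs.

Bolt shear: A_b = π·22²/4 = 380.1 mm²; R_n = 469 × 380.1 × 5 × 1 / 1000 = 891.4 kN → 0.75 × 891.4 = 669 kN.
Bearing: edge l_c = 18, r_n = 58.32 kN; interior l_c = 66, r_n = 142.6 kN; R_n = 58.32 + 4·142.6 = 628.6 kN → 471 kN.
Block shear: A_gv = 2340, A_nv = 1638, A_nt = 192 mm²; R_n = min(0.6F_uA_nv, 0.6F_yA_gv) + U_bs·F_u·A_nt = 528.7 kN → 396 kN.
Block shear governs: 396 kN.

396 kN (block shear governs)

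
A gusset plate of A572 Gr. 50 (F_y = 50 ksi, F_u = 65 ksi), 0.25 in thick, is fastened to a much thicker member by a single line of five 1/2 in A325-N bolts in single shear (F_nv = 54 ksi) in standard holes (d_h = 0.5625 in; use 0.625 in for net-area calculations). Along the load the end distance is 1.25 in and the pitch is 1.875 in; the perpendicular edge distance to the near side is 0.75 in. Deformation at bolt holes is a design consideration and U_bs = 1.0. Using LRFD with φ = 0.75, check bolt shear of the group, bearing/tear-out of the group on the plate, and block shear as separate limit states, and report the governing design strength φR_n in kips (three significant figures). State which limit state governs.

39.8 kips (bolt shear governs)

Bolt shear: A_b = π·0.5²/4 = 0.1963 in²; R_n = 54 × 0.1963 × 5 × 1 = 53.01 kips → 0.75 × 53.01 = 39.8 kips.
Bearing: edge l_c = 0.9688, r_n = 18.89 kips; interior l_c = 1.312, r_n = 19.5 kips; R_n = 18.89 + 4·19.5 = 96.89 kips → 72.7 kips.
Block shear: A_gv = 2.188, A_nv = 1.484, A_nt = 0.1094 in²; R_n = min(0.6F_uA_nv, 0.6F_yA_gv) + U_bs·F_u·A_nt = 65 kips → 48.8 kips.
Bolt shear governs: 39.8 kips.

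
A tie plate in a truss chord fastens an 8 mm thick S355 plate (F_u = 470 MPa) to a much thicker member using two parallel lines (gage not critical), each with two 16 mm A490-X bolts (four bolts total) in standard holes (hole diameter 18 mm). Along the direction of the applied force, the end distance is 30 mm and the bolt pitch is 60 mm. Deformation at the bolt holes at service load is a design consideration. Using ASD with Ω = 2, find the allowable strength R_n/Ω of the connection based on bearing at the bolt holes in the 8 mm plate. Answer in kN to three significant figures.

239 kN

Per bolt r_n = 1.2 l_c t F_u ≤ 2.4 d t F_u; upper limit = 2.4 × 16 × 8 × 470 / 1000 = 144.4 kN.
Edge bolt: l_c = 30 − 18/2 = 21 mm → 1.2 × 21 × 8 × 470 / 1000 = 94.75 → r_n = 94.75 kN.
Interior bolts: l_c = 60 − 18 = 42 mm → 1.2 × 42 × 8 × 470 / 1000 = 189.5 → r_n = 144.4 kN.
R_n = 2 × 94.75 + 2 × 144.4 = 478.3 kN.
Allowable strength R_n/Ω = 478.3 / 2 = 239 kN.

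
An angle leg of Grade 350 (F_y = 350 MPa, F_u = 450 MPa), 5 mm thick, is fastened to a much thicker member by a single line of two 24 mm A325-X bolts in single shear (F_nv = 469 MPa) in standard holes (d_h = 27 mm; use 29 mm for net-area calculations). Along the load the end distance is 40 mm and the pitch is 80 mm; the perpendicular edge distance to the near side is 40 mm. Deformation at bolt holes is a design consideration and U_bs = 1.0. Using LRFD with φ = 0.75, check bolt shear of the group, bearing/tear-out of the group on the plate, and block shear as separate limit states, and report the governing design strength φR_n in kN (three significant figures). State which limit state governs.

120 kN (block shear governs)

Bolt shear: A_b = π·24²/4 = 452.4 mm²; R_n = 469 × 452.4 × 2 × 1 / 1000 = 424.3 kN → 0.75 × 424.3 = 318 kN.
Bearing: edge l_c = 26.5, r_n = 71.55 kN; interior l_c = 53, r_n = 129.6 kN; R_n = 71.55 + 1·129.6 = 201.1 kN → 151 kN.
Block shear: A_gv = 600, A_nv = 382.5, A_nt = 127.5 mm²; R_n = min(0.6F_uA_nv, 0.6F_yA_gv) + U_bs·F_u·A_nt = 160.7 kN → 120 kN.
Block shear governs: 120 kN.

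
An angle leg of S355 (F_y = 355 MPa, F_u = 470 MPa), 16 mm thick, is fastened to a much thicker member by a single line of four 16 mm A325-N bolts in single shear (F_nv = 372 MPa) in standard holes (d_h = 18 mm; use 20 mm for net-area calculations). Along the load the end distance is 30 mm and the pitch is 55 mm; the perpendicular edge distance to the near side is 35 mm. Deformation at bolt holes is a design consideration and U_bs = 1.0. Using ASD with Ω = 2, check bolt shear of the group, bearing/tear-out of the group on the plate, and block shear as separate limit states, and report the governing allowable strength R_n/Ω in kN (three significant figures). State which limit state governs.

150 kN (bolt shear governs)

Bolt shear: A_b = π·16²/4 = 201.1 mm²; R_n = 372 × 201.1 × 4 × 1 / 1000 = 299.2 kN → 299.2 / 2 = 150 kN.
Bearing: edge l_c = 21, r_n = 189.5 kN; interior l_c = 37, r_n = 288.8 kN; R_n = 189.5 + 3·288.8 = 1056 kN → 528 kN.
Block shear: A_gv = 3120, A_nv = 2000, A_nt = 400 mm²; R_n = min(0.6F_uA_nv, 0.6F_yA_gv) + U_bs·F_u·A_nt = 752 kN → 376 kN.
Bolt shear governs: 150 kN.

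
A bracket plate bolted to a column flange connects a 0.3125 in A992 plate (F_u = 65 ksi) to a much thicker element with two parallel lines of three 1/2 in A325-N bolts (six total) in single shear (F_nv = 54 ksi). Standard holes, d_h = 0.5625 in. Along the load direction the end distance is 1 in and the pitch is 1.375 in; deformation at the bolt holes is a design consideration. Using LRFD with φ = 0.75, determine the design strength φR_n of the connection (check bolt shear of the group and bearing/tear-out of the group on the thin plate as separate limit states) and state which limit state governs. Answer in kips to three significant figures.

47.7 kips (bolt shear governs)

Bolt shear: A_b = π·0.5²/4 = 0.1963 in²; R_n = 54 × 0.1963 × 6 × 1 = 63.62 kips → 0.75 × 63.62 = 47.7 kips.
Bearing (1.2 l_c t F_u ≤ 2.4 d t F_u): upper limit = 2.4·0.5·0.3125·65 = 24.38 kips.
  Edge l_c = 1 − 0.5625/2 = 0.7188 → r_n = 17.52 kips; interior l_c = 1.375 − 0.5625 = 0.8125 → r_n = 19.8 kips.
  R_n,bearing = 2·17.52 + 4·19.8 = 114.3 kips → 0.75 × 114.3 = 85.7 kips.
Bolt shear governs: 47.7 kips.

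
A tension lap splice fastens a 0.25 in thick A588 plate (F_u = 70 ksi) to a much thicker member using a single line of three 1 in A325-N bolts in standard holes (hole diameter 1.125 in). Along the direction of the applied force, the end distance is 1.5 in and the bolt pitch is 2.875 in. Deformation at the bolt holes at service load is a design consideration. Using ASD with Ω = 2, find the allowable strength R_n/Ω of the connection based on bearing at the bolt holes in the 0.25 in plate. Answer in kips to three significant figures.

Per bolt r_n = 1.2 l_c t F_u ≤ 2.4 d t F_u; upper limit = 2.4 × 1 × 0.25 × 70 = 42 kips.
Edge bolt: l_c = 1.5 − 1.125/2 = 0.9375 in → 1.2 × 0.9375 × 0.25 × 70 = 19.69 → r_n = 19.69 kips.
Interior bolts: l_c = 2.875 − 1.125 = 1.75 in → 1.2 × 1.75 × 0.25 × 70 = 36.75 → r_n = 36.75 kips.
R_n = 1 × 19.69 + 2 × 36.75 = 93.19 kips.
Allowable strength R_n/Ω = 93.19 / 2 = 46.6 kips.

46.6 kips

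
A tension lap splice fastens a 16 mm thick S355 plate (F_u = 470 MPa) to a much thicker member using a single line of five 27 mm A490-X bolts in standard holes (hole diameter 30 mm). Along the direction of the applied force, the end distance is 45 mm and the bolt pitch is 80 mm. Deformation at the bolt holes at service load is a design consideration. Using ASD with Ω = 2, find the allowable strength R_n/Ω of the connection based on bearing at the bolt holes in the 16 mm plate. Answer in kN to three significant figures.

1040 kN

Per bolt r_n = 1.2 l_c t F_u ≤ 2.4 d t F_u; upper limit = 2.4 × 27 × 16 × 470 / 1000 = 487.3 kN.
Edge bolt: l_c = 45 − 30/2 = 30 mm → 1.2 × 30 × 16 × 470 / 1000 = 270.7 → r_n = 270.7 kN.
Interior bolts: l_c = 80 − 30 = 50 mm → 1.2 × 50 × 16 × 470 / 1000 = 451.2 → r_n = 451.2 kN.
R_n = 1 × 270.7 + 4 × 451.2 = 2076 kN.
Allowable strength R_n/Ω = 2076 / 2 = 1040 kN.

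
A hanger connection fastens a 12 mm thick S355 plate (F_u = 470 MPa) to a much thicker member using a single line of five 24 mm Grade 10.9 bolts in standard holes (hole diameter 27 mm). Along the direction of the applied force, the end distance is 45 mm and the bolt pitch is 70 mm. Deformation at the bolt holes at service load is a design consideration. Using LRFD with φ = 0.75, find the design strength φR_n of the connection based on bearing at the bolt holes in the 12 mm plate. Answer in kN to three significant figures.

Per bolt r_n = 1.2 l_c t F_u ≤ 2.4 d t F_u; upper limit = 2.4 × 24 × 12 × 470 / 1000 = 324.9 kN.
Edge bolt: l_c = 45 − 27/2 = 31.5 mm → 1.2 × 31.5 × 12 × 470 / 1000 = 213.2 → r_n = 213.2 kN.
Interior bolts: l_c = 70 − 27 = 43 mm → 1.2 × 43 × 12 × 470 / 1000 = 291 → r_n = 291 kN.
R_n = 1 × 213.2 + 4 × 291 = 1377 kN.
Design strength φR_n = 0.75 × 1377 = 1030 kN.

1030 kN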